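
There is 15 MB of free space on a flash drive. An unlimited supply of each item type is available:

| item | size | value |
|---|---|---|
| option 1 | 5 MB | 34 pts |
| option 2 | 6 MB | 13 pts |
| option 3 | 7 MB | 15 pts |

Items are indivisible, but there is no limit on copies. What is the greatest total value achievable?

Best value-per-unit is option 1 at 34/5, and filling with it alone uses size 3×5=15. No mix of the others beats 3×34 = 102.

102 pts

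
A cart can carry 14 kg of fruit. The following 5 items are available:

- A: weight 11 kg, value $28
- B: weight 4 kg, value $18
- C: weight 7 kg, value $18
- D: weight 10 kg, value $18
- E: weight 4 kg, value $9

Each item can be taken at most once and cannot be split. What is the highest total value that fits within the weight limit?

This is a 0/1 knapsack; check combinations near the capacity.
- B+C: weight 4+7=11, value 18+18=36
- B+D: weight 4+10=14, value 18+18=36
- A: weight 11, value 28
- B+E: weight 4+4=8, value 18+9=27
- C+E: weight 7+4=11, value 18+9=27
Best: $36.

$36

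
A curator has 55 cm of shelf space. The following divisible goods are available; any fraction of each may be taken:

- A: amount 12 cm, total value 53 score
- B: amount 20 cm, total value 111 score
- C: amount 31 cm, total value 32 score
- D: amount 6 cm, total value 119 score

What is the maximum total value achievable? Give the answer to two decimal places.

300.55

Take in order of value per unit:
- D (119/6 per unit): all 6 → value 119, running total 119.00
- B (111/20 per unit): all 20 → value 111, running total 230.00
- A (53/12 per unit): all 12 → value 53, running total 283.00
- C (32/31 per unit): 17 of 31 → value 17×32/31 = 17.5484, running total 300.55
Total 300.55.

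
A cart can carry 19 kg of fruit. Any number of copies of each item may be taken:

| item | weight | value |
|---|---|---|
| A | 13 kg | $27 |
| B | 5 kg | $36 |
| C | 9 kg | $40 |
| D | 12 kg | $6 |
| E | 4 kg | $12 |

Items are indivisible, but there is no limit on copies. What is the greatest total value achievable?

$120

Best value-per-unit is B at 36/5; filling with it alone gives 3×36 = 108.
Optimal mix: 3×B + 1×E → weight 19, value 120.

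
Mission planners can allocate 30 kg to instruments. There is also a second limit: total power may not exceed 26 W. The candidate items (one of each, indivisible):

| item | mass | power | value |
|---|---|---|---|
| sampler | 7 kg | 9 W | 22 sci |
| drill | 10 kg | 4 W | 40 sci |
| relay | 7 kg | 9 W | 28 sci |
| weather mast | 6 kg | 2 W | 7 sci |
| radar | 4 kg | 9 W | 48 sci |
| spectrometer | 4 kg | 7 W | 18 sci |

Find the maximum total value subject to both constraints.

123 sci

Feasible sets respecting both limits:
- drill+relay+weather mast+radar: mass 27, power 24, value 123
- sampler+drill+weather mast+radar: mass 27, power 24, value 117
- drill+relay+radar: mass 21, power 22, value 116
Best: 123 sci.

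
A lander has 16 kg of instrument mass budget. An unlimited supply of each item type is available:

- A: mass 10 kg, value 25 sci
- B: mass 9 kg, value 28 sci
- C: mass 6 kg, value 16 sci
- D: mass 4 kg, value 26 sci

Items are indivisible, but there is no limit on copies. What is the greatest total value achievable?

104 sci

Best value-per-unit is D at 26/4, and filling with it alone uses mass 4×4=16. No mix of the others beats 4×26 = 104.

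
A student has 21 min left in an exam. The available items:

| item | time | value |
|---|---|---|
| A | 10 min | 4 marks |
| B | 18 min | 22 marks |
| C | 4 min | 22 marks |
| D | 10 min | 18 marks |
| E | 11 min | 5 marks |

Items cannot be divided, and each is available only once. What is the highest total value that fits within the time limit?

Check high-value combinations within 21 min:
- C+D: time 4+10=14, value 22+18=40
- C+E: time 4+11=15, value 22+5=27
- A+C: time 10+4=14, value 4+22=26
- D+E: time 10+11=21, value 18+5=23
Best: 40 marks.

40 marks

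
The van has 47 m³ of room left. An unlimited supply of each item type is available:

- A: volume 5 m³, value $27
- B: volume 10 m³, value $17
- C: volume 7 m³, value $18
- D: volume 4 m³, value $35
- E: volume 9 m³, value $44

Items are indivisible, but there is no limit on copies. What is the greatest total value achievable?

Best value-per-unit is D at 35/4, and filling with it alone uses volume 11×4=44. No mix of the others beats 11×35 = 385.

$385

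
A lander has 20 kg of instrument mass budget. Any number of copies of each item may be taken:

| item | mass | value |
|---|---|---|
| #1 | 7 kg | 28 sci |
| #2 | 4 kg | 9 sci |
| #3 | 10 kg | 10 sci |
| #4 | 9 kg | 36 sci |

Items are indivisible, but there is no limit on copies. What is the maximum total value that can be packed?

Best value-per-unit is #1 at 28/7; filling with it alone gives 2×28 = 56.
Optimal mix: 1×#1 + 1×#2 + 1×#4 → mass 20, value 73.

73 sci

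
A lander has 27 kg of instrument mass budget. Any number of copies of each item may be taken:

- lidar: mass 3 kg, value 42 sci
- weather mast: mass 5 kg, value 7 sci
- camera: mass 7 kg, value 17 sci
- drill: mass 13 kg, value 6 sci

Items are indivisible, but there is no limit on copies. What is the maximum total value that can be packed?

Best value-per-unit is lidar at 42/3, and filling with it alone uses mass 9×3=27. No mix of the others beats 9×42 = 378.

378 sci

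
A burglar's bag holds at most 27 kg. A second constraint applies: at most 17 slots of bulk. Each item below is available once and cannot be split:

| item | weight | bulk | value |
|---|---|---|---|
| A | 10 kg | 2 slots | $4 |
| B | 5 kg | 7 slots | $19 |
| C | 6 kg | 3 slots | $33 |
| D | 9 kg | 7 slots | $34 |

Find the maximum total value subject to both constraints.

$86

Feasible sets respecting both limits:
- B+C+D: weight 20, bulk 17, value 86
- A+C+D: weight 25, bulk 12, value 71
- C+D: weight 15, bulk 10, value 67
- A+B+D: weight 24, bulk 16, value 57
Best: $86.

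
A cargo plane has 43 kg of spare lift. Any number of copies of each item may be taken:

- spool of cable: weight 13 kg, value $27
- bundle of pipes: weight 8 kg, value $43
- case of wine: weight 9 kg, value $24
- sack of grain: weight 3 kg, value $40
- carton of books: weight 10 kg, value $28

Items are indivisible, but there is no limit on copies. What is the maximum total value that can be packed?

$560

Best value-per-unit is sack of grain at 40/3, and filling with it alone uses weight 14×3=42. No mix of the others beats 14×40 = 560.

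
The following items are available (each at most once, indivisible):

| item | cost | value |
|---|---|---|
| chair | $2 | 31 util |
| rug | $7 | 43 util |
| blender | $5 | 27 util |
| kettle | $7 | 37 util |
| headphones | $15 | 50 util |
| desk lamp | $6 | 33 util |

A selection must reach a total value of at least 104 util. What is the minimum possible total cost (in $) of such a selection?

15

Subsets with value ≥ 104, sorted by total cost:
- chair+rug+desk lamp: cost 15, value 107
- chair+rug+kettle: cost 16, value 111
- rug+blender+kettle: cost 19, value 107
Minimum cost: 15 $.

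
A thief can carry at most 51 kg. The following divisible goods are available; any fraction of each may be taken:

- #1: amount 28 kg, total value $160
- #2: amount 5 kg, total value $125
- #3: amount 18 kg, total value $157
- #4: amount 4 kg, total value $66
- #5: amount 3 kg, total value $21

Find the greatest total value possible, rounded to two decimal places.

Take in order of value per unit:
- #2 (125/5 per unit): all 5 → value 125, running total 125.00
- #4 (66/4 per unit): all 4 → value 66, running total 191.00
- #3 (157/18 per unit): all 18 → value 157, running total 348.00
- #5 (21/3 per unit): all 3 → value 21, running total 369.00
- #1 (160/28 per unit): 21 of 28 → value 21×160/28 = 120.0000, running total 489.00
Total 489.00.

489.00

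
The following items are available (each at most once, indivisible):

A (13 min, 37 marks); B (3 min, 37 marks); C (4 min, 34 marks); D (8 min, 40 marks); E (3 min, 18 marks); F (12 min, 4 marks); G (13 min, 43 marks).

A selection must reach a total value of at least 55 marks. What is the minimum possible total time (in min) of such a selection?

Subsets with value ≥ 55, sorted by total time:
- B+E: time 6, value 55
- B+C: time 7, value 71
Minimum time: 6 min.

6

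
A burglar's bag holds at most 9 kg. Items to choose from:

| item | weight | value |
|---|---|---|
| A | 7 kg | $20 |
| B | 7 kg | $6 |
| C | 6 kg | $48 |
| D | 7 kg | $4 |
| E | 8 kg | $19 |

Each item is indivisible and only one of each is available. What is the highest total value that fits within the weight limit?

Check high-value combinations within 9 kg:
- C: weight 6, value 48
- A: weight 7, value 20
- E: weight 8, value 19
- B: weight 7, value 6
Best: $48.

$48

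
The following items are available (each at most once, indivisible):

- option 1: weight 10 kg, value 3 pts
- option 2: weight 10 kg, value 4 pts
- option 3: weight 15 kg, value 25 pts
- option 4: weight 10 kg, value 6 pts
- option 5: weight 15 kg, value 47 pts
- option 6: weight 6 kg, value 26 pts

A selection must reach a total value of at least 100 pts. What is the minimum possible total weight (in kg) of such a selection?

46

Subsets with value ≥ 100, sorted by total weight:
- option 3+option 4+option 5+option 6: weight 46, value 104
- option 2+option 3+option 5+option 6: weight 46, value 102
- option 1+option 3+option 5+option 6: weight 46, value 101
Minimum weight: 46 kg.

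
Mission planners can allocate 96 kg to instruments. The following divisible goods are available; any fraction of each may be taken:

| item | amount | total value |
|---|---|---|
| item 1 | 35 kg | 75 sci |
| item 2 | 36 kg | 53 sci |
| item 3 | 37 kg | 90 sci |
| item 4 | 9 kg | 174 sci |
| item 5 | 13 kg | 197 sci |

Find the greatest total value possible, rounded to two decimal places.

538.94

Take in order of value per unit:
- item 4 (174/9 per unit): all 9 → value 174, running total 174.00
- item 5 (197/13 per unit): all 13 → value 197, running total 371.00
- item 3 (90/37 per unit): all 37 → value 90, running total 461.00
- item 1 (75/35 per unit): all 35 → value 75, running total 536.00
- item 2 (53/36 per unit): 2 of 36 → value 2×53/36 = 2.9444, running total 538.94
Total 538.94.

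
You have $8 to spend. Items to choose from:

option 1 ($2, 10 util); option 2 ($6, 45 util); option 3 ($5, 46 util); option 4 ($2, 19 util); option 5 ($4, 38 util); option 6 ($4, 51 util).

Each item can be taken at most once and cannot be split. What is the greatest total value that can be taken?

89 util

Check high-value combinations within $8:
- option 5+option 6: cost 4+4=8, value 38+51=89
- option 1+option 4+option 6: cost 2+2+4=8, value 10+19+51=80
- option 4+option 6: cost 2+4=6, value 19+51=70
Best: 89 util.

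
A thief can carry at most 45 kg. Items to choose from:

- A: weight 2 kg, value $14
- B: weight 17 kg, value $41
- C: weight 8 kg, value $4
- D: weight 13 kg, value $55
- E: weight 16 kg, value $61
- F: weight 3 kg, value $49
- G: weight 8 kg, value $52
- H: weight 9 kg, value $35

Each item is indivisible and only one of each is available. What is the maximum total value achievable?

$231

Check high-value combinations within 45 kg:
- A+D+E+F+G: weight 2+13+16+3+8=42, value 14+55+61+49+52=231
- D+E+F+G: weight 13+16+3+8=40, value 55+61+49+52=217
- A+D+E+F+H: weight 2+13+16+3+9=43, value 14+55+61+49+35=214
Best: $231.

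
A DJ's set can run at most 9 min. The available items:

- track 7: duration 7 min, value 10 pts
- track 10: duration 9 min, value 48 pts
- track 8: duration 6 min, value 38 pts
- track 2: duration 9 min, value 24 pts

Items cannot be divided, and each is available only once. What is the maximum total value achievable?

48 pts

Check high-value combinations within 9 min:
- track 10: duration 9, value 48
- track 8: duration 6, value 38
- track 2: duration 9, value 24
- track 7: duration 7, value 10
Best: 48 pts.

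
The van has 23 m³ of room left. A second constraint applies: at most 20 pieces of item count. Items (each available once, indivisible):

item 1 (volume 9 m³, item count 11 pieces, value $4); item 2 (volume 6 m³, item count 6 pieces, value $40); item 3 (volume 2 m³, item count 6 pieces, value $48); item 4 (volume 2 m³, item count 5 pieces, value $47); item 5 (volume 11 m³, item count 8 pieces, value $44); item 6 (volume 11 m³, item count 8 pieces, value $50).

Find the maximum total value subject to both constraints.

$145

Feasible sets respecting both limits:
- item 3+item 4+item 6: volume 15, item count 19, value 145
- item 3+item 4+item 5: volume 15, item count 19, value 139
- item 2+item 3+item 6: volume 19, item count 20, value 138
Best: $145.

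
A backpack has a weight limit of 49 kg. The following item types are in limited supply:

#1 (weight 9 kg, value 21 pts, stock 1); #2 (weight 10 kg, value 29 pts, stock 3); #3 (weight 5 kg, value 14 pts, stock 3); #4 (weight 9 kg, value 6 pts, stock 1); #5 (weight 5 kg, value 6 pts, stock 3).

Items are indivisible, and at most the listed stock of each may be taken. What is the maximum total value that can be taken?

136 pts

Best selections within weight 49 and stock limits:
- 1×#1 + 3×#2 + 2×#3: weight 49, value 136
- 3×#2 + 3×#3: weight 45, value 129
- 1×#1 + 3×#2 + 1×#3 + 1×#5: weight 49, value 128
- 1×#1 + 2×#2 + 3×#3 + 1×#5: weight 49, value 127
Best: 136 pts.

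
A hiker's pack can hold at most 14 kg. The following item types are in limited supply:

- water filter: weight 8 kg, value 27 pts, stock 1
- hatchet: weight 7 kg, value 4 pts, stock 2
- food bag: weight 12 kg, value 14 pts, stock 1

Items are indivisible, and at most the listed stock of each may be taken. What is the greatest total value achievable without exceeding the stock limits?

Top feasible selections:
- 1×water filter: weight 8, value 27
- 1×food bag: weight 12, value 14
- 2×hatchet: weight 14, value 8
Best: 27 pts.

27 pts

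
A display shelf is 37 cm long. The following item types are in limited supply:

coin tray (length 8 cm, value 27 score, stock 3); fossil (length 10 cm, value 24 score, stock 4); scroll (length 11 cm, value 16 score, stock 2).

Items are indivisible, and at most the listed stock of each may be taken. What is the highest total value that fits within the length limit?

Best selections within length 37 and stock limits:
- 3×coin tray + 1×fossil: length 34, value 105
- 2×coin tray + 2×fossil: length 36, value 102
Best: 105 score.

105 score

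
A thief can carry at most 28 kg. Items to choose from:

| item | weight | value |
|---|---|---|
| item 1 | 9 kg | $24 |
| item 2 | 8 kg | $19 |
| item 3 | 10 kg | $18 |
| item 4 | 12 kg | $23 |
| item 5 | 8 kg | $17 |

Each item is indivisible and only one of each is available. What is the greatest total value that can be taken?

$61

This is a 0/1 knapsack; check combinations near the capacity.
- item 1+item 2+item 3: weight 9+8+10=27, value 24+19+18=61
- item 1+item 2+item 5: weight 9+8+8=25, value 24+19+17=60
- item 1+item 3+item 5: weight 9+10+8=27, value 24+18+17=59
- item 2+item 4+item 5: weight 8+12+8=28, value 19+23+17=59
- item 2+item 3+item 5: weight 8+10+8=26, value 19+18+17=54
Best: $61.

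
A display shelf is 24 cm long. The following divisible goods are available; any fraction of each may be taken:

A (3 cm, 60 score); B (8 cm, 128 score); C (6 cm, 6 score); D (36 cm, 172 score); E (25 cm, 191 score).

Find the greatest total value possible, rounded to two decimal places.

287.32

Take in order of value per unit:
- A (60/3 per unit): all 3 → value 60, running total 60.00
- B (128/8 per unit): all 8 → value 128, running total 188.00
- E (191/25 per unit): 13 of 25 → value 13×191/25 = 99.3200, running total 287.32
Total 287.32.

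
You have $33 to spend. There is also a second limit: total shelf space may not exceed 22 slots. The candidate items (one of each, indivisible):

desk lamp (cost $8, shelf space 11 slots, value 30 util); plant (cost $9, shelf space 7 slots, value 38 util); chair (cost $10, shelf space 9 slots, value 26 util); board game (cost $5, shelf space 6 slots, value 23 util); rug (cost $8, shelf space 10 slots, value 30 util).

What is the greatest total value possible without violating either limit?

Feasible sets respecting both limits:
- plant+chair+board game: cost 24, shelf space 22, value 87
- desk lamp+plant: cost 17, shelf space 18, value 68
- plant+rug: cost 17, shelf space 17, value 68
Best: 87 util.

87 util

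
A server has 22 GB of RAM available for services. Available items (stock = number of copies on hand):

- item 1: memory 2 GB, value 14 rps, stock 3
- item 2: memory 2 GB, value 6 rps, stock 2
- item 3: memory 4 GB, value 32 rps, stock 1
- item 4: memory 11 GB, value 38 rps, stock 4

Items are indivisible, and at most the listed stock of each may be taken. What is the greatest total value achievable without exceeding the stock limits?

112 rps

Best selections within memory 22 and stock limits:
- 3×item 1 + 1×item 3 + 1×item 4: memory 21, value 112
- 2×item 1 + 1×item 2 + 1×item 3 + 1×item 4: memory 21, value 104
- 2×item 1 + 1×item 3 + 1×item 4: memory 19, value 98
- 1×item 1 + 2×item 2 + 1×item 3 + 1×item 4: memory 21, value 96
Best: 112 rps.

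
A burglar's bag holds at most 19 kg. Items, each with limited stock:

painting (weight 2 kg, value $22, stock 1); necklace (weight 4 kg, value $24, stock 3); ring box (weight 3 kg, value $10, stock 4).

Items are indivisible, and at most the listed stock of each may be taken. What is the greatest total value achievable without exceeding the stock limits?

$104

Best selections within weight 19 and stock limits:
- 1×painting + 3×necklace + 1×ring box: weight 17, value 104
- 1×painting + 2×necklace + 3×ring box: weight 19, value 100
- 1×painting + 3×necklace: weight 14, value 94
- 3×necklace + 2×ring box: weight 18, value 92
Best: $104.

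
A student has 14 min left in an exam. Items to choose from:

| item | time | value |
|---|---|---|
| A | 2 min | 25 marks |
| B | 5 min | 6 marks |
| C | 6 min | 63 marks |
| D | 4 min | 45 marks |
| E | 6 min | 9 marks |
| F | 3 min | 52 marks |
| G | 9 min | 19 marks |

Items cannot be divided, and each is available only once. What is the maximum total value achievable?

160 marks

Check high-value combinations within 14 min:
- C+D+F: time 6+4+3=13, value 63+45+52=160
- A+C+F: time 2+6+3=11, value 25+63+52=140
- A+C+D: time 2+6+4=12, value 25+63+45=133
- A+B+D+F: time 2+5+4+3=14, value 25+6+45+52=128
- A+D+F: time 2+4+3=9, value 25+45+52=122
Best: 160 marks.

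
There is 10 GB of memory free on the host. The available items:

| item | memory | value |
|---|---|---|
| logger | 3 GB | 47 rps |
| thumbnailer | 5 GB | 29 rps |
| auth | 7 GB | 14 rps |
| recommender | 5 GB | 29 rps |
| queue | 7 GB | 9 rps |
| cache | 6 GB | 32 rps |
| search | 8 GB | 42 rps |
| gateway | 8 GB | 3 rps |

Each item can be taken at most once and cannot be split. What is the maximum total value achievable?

79 rps

Check high-value combinations within 10 GB:
- logger+cache: memory 3+6=9, value 47+32=79
- logger+thumbnailer: memory 3+5=8, value 47+29=76
- logger+recommender: memory 3+5=8, value 47+29=76
- logger+auth: memory 3+7=10, value 47+14=61
- thumbnailer+recommender: memory 5+5=10, value 29+29=58
Best: 79 rps.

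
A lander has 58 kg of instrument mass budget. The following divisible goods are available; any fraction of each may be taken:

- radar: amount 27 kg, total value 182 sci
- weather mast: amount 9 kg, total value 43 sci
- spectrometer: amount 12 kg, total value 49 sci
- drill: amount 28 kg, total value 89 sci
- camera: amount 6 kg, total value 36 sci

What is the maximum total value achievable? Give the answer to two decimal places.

Take in order of value per unit:
- radar (182/27 per unit): all 27 → value 182, running total 182.00
- camera (36/6 per unit): all 6 → value 36, running total 218.00
- weather mast (43/9 per unit): all 9 → value 43, running total 261.00
- spectrometer (49/12 per unit): all 12 → value 49, running total 310.00
- drill (89/28 per unit): 4 of 28 → value 4×89/28 = 12.7143, running total 322.71
Total 322.71.

322.71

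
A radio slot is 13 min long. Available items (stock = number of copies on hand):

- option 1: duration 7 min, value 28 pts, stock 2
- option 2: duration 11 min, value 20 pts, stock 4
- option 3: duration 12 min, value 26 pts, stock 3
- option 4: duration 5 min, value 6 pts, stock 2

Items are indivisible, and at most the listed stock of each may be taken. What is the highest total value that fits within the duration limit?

34 pts

Top feasible selections:
- 1×option 1 + 1×option 4: duration 12, value 34
- 1×option 1: duration 7, value 28
- 1×option 3: duration 12, value 26
- 1×option 2: duration 11, value 20
Best: 34 pts.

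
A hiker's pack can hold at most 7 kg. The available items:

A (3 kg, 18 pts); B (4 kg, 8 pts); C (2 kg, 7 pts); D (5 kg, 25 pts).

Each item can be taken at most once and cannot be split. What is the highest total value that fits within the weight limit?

32 pts

Check high-value combinations within 7 kg:
- C+D: weight 2+5=7, value 7+25=32
- A+B: weight 3+4=7, value 18+8=26
- A+C: weight 3+2=5, value 18+7=25
Best: 32 pts.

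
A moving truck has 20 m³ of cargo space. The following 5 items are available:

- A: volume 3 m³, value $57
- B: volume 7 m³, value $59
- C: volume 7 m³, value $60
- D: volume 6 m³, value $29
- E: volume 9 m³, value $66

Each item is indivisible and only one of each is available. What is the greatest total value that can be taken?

Check high-value combinations within 20 m³:
- A+C+E: volume 3+7+9=19, value 57+60+66=183
- A+B+E: volume 3+7+9=19, value 57+59+66=182
- A+B+C: volume 3+7+7=17, value 57+59+60=176
- A+D+E: volume 3+6+9=18, value 57+29+66=152
Best: $183.

$183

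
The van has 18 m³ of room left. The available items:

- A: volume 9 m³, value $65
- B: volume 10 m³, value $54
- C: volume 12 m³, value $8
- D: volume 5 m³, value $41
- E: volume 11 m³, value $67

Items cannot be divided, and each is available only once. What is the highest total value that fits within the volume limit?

$108

This is a 0/1 knapsack; check combinations near the capacity.
- D+E: volume 5+11=16, value 41+67=108
- A+D: volume 9+5=14, value 65+41=106
- B+D: volume 10+5=15, value 54+41=95
- E: volume 11, value 67
- A: volume 9, value 65
Best: $108.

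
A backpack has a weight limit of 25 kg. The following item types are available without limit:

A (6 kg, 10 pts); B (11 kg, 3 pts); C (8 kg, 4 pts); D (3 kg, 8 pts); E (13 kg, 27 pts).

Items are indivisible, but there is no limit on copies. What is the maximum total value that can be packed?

64 pts

Best value-per-unit is D at 8/3, and filling with it alone uses weight 8×3=24. No mix of the others beats 8×8 = 64.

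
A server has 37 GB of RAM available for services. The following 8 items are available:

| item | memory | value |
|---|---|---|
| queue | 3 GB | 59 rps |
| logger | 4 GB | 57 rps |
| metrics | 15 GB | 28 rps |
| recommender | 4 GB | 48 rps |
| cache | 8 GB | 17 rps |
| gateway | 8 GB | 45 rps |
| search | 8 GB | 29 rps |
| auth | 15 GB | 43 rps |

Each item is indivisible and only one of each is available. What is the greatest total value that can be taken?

255 rps

This is a 0/1 knapsack; check combinations near the capacity.
- queue+logger+recommender+cache+gateway+search: memory 3+4+4+8+8+8=35, value 59+57+48+17+45+29=255
- queue+logger+recommender+gateway+auth: memory 3+4+4+8+15=34, value 59+57+48+45+43=252
- queue+logger+recommender+gateway+search: memory 3+4+4+8+8=27, value 59+57+48+45+29=238
- queue+logger+metrics+recommender+gateway: memory 3+4+15+4+8=34, value 59+57+28+48+45=237
Best: 255 rps.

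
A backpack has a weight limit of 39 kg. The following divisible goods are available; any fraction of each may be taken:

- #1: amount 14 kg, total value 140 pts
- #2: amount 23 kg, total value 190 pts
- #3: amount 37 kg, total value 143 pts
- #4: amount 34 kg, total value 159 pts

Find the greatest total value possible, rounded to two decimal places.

Take in order of value per unit:
- #1 (140/14 per unit): all 14 → value 140, running total 140.00
- #2 (190/23 per unit): all 23 → value 190, running total 330.00
- #4 (159/34 per unit): 2 of 34 → value 2×159/34 = 9.3529, running total 339.35
Total 339.35.

339.35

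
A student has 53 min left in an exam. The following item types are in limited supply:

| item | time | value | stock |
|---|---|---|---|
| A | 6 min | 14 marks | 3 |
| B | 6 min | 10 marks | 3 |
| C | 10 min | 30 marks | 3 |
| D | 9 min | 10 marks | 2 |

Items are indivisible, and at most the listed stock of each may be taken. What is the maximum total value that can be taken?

132 marks

Top feasible selections:
- 3×A + 3×C: time 48, value 132
- 2×A + 1×B + 3×C: time 48, value 128
- 2×A + 3×C + 1×D: time 51, value 128
Best: 132 marks.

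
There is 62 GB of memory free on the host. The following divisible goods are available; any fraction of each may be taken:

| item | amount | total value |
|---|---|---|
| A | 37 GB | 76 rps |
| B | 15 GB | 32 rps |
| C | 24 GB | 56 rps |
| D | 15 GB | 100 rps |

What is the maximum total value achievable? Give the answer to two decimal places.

Take in order of value per unit:
- D (100/15 per unit): all 15 → value 100, running total 100.00
- C (56/24 per unit): all 24 → value 56, running total 156.00
- B (32/15 per unit): all 15 → value 32, running total 188.00
- A (76/37 per unit): 8 of 37 → value 8×76/37 = 16.4324, running total 204.43
Total 204.43.

204.43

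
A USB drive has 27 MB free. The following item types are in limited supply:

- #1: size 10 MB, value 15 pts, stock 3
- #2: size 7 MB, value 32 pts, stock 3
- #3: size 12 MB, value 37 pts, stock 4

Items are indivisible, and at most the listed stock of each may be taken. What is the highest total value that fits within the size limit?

Top feasible selections:
- 2×#2 + 1×#3: size 26, value 101
- 3×#2: size 21, value 96
- 1×#1 + 2×#2: size 24, value 79
- 2×#3: size 24, value 74
Best: 101 pts.

101 pts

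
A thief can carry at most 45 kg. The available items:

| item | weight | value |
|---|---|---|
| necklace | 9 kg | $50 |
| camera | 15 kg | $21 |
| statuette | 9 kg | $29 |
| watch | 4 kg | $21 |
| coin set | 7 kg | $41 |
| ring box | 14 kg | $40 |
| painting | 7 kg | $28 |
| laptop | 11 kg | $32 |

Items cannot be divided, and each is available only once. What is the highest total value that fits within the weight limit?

This is a 0/1 knapsack; check combinations near the capacity.
- necklace+watch+coin set+ring box+laptop: weight 9+4+7+14+11=45, value 50+21+41+40+32=184
- necklace+statuette+watch+coin set+ring box: weight 9+9+4+7+14=43, value 50+29+21+41+40=181
- necklace+watch+coin set+ring box+painting: weight 9+4+7+14+7=41, value 50+21+41+40+28=180
- necklace+statuette+coin set+painting+laptop: weight 9+9+7+7+11=43, value 50+29+41+28+32=180
Best: $184.

$184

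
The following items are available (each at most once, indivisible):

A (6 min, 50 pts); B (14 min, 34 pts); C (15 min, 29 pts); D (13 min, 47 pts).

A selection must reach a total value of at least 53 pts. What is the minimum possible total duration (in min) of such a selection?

19

Subsets with value ≥ 53, sorted by total duration:
- A+D: duration 19, value 97
- A+B: duration 20, value 84
- A+C: duration 21, value 79
Minimum duration: 19 min.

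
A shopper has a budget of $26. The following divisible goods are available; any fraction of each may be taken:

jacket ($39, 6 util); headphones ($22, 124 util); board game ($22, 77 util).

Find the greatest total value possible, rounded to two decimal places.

Take in order of value per unit:
- headphones (124/22 per unit): all 22 → value 124, running total 124.00
- board game (77/22 per unit): 4 of 22 → value 4×77/22 = 14.0000, running total 138.00
Total 138.00.

138.00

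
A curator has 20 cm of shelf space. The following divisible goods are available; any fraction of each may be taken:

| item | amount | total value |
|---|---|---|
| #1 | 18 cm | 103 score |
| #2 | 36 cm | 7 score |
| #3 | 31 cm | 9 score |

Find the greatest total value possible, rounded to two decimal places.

Take in order of value per unit:
- #1 (103/18 per unit): all 18 → value 103, running total 103.00
- #3 (9/31 per unit): 2 of 31 → value 2×9/31 = 0.5806, running total 103.58
Total 103.58.

103.58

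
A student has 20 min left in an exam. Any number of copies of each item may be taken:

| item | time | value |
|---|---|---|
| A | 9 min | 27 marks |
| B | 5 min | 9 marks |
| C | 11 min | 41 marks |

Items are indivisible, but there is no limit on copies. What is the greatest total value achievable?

Best value-per-unit is C at 41/11; filling with it alone gives 1×41 = 41.
Optimal mix: 1×A + 1×C → time 20, value 68.

68 marks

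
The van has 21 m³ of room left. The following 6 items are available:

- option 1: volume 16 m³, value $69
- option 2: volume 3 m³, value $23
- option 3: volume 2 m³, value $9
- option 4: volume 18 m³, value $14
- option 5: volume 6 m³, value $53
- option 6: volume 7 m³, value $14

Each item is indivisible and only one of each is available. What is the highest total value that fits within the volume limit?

Check high-value combinations within 21 m³:
- option 1+option 2+option 3: volume 16+3+2=21, value 69+23+9=101
- option 2+option 3+option 5+option 6: volume 3+2+6+7=18, value 23+9+53+14=99
- option 1+option 2: volume 16+3=19, value 69+23=92
- option 2+option 5+option 6: volume 3+6+7=16, value 23+53+14=90
- option 2+option 3+option 5: volume 3+2+6=11, value 23+9+53=85
Best: $101.

$101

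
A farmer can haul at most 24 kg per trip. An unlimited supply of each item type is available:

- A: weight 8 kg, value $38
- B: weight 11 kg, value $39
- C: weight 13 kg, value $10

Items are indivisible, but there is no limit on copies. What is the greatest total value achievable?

Best value-per-unit is A at 38/8, and filling with it alone uses weight 3×8=24. No mix of the others beats 3×38 = 114.

$114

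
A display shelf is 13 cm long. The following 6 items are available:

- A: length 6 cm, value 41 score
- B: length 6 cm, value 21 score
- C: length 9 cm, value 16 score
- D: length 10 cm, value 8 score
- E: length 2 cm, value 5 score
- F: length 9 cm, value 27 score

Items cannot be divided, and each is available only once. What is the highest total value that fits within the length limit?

Check high-value combinations within 13 cm:
- A+B: length 6+6=12, value 41+21=62
- A+E: length 6+2=8, value 41+5=46
- A: length 6, value 41
- E+F: length 2+9=11, value 5+27=32
Best: 62 score.

62 score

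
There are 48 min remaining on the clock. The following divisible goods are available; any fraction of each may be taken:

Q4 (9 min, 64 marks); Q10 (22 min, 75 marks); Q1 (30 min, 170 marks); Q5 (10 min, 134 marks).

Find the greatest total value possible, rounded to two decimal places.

Take in order of value per unit:
- Q5 (134/10 per unit): all 10 → value 134, running total 134.00
- Q4 (64/9 per unit): all 9 → value 64, running total 198.00
- Q1 (170/30 per unit): 29 of 30 → value 29×170/30 = 164.3333, running total 362.33
Total 362.33.

362.33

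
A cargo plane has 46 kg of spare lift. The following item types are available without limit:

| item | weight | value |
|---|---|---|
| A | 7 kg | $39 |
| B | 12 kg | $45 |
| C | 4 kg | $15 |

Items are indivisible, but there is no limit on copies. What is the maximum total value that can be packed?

$249

Best value-per-unit is A at 39/7; filling with it alone gives 6×39 = 234.
Optimal mix: 6×A + 1×C → weight 46, value 249.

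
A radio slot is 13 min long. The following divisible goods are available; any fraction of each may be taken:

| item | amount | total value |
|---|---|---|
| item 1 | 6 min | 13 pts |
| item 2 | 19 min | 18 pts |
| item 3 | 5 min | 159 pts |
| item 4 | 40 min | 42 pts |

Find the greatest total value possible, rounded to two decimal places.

174.10

Take in order of value per unit:
- item 3 (159/5 per unit): all 5 → value 159, running total 159.00
- item 1 (13/6 per unit): all 6 → value 13, running total 172.00
- item 4 (42/40 per unit): 2 of 40 → value 2×42/40 = 2.1000, running total 174.10
Total 174.10.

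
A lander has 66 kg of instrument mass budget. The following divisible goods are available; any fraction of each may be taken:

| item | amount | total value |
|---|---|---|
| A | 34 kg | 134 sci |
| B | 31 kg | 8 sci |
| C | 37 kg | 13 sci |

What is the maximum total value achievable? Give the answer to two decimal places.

Take in order of value per unit:
- A (134/34 per unit): all 34 → value 134, running total 134.00
- C (13/37 per unit): 32 of 37 → value 32×13/37 = 11.2432, running total 145.24
Total 145.24.

145.24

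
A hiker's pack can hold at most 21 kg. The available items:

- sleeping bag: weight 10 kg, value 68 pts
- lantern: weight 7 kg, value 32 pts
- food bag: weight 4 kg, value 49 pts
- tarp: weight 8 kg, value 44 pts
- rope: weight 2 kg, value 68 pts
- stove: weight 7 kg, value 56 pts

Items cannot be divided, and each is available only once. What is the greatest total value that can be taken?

217 pts

This is a 0/1 knapsack; check combinations near the capacity.
- food bag+tarp+rope+stove: weight 4+8+2+7=21, value 49+44+68+56=217
- lantern+food bag+rope+stove: weight 7+4+2+7=20, value 32+49+68+56=205
- lantern+food bag+tarp+rope: weight 7+4+8+2=21, value 32+49+44+68=193
- sleeping bag+rope+stove: weight 10+2+7=19, value 68+68+56=192
- sleeping bag+food bag+rope: weight 10+4+2=16, value 68+49+68=185
Best: 217 pts.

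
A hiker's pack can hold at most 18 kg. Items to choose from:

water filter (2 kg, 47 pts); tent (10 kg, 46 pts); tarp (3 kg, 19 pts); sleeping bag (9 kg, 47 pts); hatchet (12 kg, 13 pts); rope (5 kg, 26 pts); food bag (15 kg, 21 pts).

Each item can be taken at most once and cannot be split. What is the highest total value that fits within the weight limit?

120 pts

Check high-value combinations within 18 kg:
- water filter+sleeping bag+rope: weight 2+9+5=16, value 47+47+26=120
- water filter+tent+rope: weight 2+10+5=17, value 47+46+26=119
- water filter+tarp+sleeping bag: weight 2+3+9=14, value 47+19+47=113
- water filter+tent+tarp: weight 2+10+3=15, value 47+46+19=112
- water filter+sleeping bag: weight 2+9=11, value 47+47=94
Best: 120 pts.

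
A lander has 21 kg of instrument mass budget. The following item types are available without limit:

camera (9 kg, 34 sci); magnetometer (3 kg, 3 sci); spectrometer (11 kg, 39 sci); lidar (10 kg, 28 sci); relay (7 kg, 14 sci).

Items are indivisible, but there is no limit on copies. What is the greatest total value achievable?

73 sci

Best value-per-unit is camera at 34/9; filling with it alone gives 2×34 = 68.
Optimal mix: 1×camera + 1×spectrometer → mass 20, value 73.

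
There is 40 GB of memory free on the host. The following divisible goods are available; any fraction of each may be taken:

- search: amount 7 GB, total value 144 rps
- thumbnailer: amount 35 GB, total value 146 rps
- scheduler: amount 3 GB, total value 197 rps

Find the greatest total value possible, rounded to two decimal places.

Take in order of value per unit:
- scheduler (197/3 per unit): all 3 → value 197, running total 197.00
- search (144/7 per unit): all 7 → value 144, running total 341.00
- thumbnailer (146/35 per unit): 30 of 35 → value 30×146/35 = 125.1429, running total 466.14
Total 466.14.

466.14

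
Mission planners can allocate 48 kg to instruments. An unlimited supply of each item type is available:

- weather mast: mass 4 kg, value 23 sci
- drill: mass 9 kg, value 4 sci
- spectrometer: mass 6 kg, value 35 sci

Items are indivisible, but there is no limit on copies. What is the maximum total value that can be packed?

Best value-per-unit is spectrometer at 35/6, and filling with it alone uses mass 8×6=48. No mix of the others beats 8×35 = 280.

280 sci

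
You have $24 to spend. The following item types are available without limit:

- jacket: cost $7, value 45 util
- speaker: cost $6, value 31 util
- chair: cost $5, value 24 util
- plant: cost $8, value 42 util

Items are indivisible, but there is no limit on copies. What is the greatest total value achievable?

138 util

Best value-per-unit is jacket at 45/7; filling with it alone gives 3×45 = 135.
Optimal mix: 2×jacket + 2×chair → cost 24, value 138.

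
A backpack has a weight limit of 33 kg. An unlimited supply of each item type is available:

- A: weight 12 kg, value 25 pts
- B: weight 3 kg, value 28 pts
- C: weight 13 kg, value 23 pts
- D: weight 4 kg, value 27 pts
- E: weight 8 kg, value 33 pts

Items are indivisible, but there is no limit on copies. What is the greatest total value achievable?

Best value-per-unit is B at 28/3, and filling with it alone uses weight 11×3=33. No mix of the others beats 11×28 = 308.

308 pts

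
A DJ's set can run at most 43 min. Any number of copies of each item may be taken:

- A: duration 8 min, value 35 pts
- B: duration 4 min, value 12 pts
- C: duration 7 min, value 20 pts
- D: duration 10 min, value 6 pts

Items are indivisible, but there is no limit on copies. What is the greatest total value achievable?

175 pts

Best value-per-unit is A at 35/8, and filling with it alone uses duration 5×8=40. No mix of the others beats 5×35 = 175.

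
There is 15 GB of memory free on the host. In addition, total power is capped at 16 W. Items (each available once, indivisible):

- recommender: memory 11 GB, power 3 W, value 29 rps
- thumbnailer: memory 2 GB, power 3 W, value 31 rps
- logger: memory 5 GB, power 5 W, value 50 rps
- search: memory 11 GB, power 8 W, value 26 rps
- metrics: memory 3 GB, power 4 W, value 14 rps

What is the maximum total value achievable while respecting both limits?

Feasible sets respecting both limits:
- thumbnailer+logger+metrics: memory 10, power 12, value 95
- thumbnailer+logger: memory 7, power 8, value 81
- logger+metrics: memory 8, power 9, value 64
- recommender+thumbnailer: memory 13, power 6, value 60
Best: 95 rps.

95 rps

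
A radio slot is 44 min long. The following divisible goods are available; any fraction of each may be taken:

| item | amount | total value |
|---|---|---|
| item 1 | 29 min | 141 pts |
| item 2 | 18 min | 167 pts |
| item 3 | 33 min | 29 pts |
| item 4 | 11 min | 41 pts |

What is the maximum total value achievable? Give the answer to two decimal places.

Take in order of value per unit:
- item 2 (167/18 per unit): all 18 → value 167, running total 167.00
- item 1 (141/29 per unit): 26 of 29 → value 26×141/29 = 126.4138, running total 293.41
Total 293.41.

293.41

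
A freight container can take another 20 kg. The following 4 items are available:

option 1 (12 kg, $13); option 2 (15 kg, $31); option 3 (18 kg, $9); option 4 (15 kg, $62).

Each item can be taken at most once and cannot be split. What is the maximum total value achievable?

Check high-value combinations within 20 kg:
- option 4: weight 15, value 62
- option 2: weight 15, value 31
- option 1: weight 12, value 13
Best: $62.

$62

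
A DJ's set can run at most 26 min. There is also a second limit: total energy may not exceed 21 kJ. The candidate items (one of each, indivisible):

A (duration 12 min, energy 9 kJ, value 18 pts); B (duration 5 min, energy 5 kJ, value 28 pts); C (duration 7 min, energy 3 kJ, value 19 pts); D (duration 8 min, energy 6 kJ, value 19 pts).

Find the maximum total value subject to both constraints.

Feasible sets respecting both limits:
- B+C+D: duration 20, energy 14, value 66
- A+B+C: duration 24, energy 17, value 65
- A+B+D: duration 25, energy 20, value 65
- B+C: duration 12, energy 8, value 47
Best: 66 pts.

66 pts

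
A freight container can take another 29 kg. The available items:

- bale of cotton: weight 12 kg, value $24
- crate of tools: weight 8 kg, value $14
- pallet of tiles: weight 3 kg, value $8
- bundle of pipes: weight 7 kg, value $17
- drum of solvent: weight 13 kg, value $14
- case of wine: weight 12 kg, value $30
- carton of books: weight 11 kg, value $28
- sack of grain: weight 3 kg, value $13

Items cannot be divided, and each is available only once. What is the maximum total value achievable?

Check high-value combinations within 29 kg:
- pallet of tiles+case of wine+carton of books+sack of grain: weight 3+12+11+3=29, value 8+30+28+13=79
- bale of cotton+pallet of tiles+carton of books+sack of grain: weight 12+3+11+3=29, value 24+8+28+13=73
- crate of tools+bundle of pipes+carton of books+sack of grain: weight 8+7+11+3=29, value 14+17+28+13=72
Best: $79.

$79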